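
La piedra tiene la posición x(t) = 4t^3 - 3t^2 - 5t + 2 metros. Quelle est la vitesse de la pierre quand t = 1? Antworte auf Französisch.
Nous devons dériver notre équation de la position x(t) = 4·t^3 - 3·t^2 - 5·t + 2 1 fois. La dérivée de la position donne la vitesse: v(t) = 12·t^2 - 6·t - 5. De l'équation de la vitesse v(t) = 12·t^2 - 6·t - 5, nous substituons t = 1 pour obtenir v = 1.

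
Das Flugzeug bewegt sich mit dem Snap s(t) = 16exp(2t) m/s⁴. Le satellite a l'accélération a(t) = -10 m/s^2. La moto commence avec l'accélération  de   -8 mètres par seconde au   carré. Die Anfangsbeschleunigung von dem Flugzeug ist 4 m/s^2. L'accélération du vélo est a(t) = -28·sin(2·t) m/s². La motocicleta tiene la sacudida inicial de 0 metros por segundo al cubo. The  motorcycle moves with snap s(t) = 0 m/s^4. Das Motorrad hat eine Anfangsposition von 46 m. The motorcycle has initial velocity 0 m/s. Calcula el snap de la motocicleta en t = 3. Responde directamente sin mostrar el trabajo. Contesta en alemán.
Die Antwort ist 0.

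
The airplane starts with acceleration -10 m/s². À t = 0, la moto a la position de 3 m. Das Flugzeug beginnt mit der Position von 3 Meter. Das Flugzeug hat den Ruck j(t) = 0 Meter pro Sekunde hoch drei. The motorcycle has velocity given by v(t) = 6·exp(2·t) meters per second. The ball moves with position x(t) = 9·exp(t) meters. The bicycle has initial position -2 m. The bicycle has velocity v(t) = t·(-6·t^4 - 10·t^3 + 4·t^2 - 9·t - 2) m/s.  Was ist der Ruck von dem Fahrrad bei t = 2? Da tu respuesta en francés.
Pour résoudre ceci, nous devons prendre 2 dérivées de notre équation de la vitesse v(t) = t·(-6·t^4 - 10·t^3 + 4·t^2 - 9·t - 2). En prenant d/dt de v(t), nous trouvons a(t) = -6·t^4 - 10·t^3 + 4·t^2 + t·(-24·t^3 - 30·t^2 + 8·t - 9) - 9·t - 2. En dérivant l'accélération, nous obtenons le jerk: j(t) = -48·t^3 - 60·t^2 + t·(-72·t^2 - 60·t + 8) + 16·t - 18. En utilisant j(t) = -48·t^3 - 60·t^2 + t·(-72·t^2 - 60·t + 8) + 16·t - 18 et en substituant t = 2, nous trouvons j = -1410.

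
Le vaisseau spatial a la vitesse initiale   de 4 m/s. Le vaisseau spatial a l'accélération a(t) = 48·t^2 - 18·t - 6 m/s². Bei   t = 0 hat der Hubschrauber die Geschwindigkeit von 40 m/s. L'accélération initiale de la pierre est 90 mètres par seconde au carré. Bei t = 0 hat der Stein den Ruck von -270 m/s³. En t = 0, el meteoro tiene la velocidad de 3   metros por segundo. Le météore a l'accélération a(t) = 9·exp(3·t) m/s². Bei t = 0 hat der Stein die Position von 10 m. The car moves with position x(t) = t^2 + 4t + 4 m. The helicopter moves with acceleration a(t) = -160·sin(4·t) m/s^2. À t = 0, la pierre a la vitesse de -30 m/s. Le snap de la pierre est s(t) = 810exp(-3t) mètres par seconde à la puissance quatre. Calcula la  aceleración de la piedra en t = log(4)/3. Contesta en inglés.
Starting from snap s(t) = 810·exp(-3·t), we take 2 antiderivatives. Finding the integral of s(t) and using j(0) = -270: j(t) = -270·exp(-3·t). The antiderivative of jerk is acceleration. Using a(0) = 90, we get a(t) = 90·exp(-3·t). From the given acceleration equation a(t) = 90·exp(-3·t), we substitute t = log(4)/3 to get a = 45/2.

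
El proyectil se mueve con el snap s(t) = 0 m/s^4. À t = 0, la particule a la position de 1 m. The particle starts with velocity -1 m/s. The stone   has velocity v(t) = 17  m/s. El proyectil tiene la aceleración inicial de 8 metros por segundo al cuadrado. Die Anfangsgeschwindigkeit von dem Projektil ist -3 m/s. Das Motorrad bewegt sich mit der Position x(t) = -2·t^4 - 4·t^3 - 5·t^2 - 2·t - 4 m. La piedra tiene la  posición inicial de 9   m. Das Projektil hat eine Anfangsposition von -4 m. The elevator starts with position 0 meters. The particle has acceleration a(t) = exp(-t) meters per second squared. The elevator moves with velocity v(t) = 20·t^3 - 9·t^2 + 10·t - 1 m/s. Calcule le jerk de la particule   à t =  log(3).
Pour résoudre ceci, nous devons prendre 1 dérivée de notre équation de l'accélération a(t) = exp(-t). La dérivée de l'accélération donne le jerk: j(t) = -exp(-t). En utilisant j(t) = -exp(-t) et en substituant t = log(3), nous trouvons j = -1/3.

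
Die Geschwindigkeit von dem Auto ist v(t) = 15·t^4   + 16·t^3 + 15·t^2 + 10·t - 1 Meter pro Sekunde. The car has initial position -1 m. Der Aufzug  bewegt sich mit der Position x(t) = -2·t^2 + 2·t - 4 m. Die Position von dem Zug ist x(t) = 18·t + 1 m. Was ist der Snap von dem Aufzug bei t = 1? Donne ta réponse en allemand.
Wir müssen unsere Gleichung für die Position x(t) = -2·t^2 + 2·t - 4 4-mal ableiten. Die Ableitung von der Position ergibt die Geschwindigkeit: v(t) = 2 - 4·t. Mit d/dt von v(t) finden wir a(t) = -4. Die Ableitung von der Beschleunigung ergibt den Ruck: j(t) = 0. Mit d/dt von j(t) finden wir s(t) = 0. Wir haben den Snap s(t) = 0. Durch Einsetzen von t = 1: s(1) = 0.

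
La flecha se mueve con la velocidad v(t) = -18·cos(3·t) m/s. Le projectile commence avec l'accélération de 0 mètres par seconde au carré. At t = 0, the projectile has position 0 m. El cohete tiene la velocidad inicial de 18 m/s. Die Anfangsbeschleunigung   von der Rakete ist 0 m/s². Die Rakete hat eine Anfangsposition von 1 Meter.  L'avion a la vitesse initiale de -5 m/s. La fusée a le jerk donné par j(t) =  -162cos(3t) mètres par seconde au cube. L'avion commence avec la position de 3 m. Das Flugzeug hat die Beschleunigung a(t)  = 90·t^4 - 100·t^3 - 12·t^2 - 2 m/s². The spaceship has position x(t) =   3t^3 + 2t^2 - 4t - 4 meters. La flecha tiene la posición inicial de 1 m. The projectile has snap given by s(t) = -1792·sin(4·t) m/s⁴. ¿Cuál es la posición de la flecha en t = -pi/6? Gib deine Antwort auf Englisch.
Starting from velocity v(t) = -18·cos(3·t), we take 1 antiderivative. Integrating velocity and using the initial condition x(0) = 1, we get x(t) = 1 - 6·sin(3·t). From the given position equation x(t) = 1 - 6·sin(3·t), we substitute t = -pi/6 to get x = 7.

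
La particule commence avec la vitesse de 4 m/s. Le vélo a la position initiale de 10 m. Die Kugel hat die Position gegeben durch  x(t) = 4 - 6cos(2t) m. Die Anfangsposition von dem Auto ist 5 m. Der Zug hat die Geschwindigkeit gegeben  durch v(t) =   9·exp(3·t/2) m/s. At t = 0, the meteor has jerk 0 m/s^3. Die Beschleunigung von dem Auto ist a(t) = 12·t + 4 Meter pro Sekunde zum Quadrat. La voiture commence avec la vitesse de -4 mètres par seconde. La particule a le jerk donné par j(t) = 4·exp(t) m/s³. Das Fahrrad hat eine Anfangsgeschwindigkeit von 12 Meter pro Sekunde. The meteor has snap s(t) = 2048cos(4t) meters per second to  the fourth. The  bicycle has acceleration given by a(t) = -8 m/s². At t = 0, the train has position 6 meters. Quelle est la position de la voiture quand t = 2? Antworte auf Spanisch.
Partiendo de la aceleración a(t) = 12·t + 4, tomamos 2 antiderivadas. La integral de la aceleración es la velocidad. Usando v(0) = -4, obtenemos v(t) = 6·t^2 + 4·t - 4. Tomando ∫v(t)dt y aplicando x(0) = 5, encontramos x(t) = 2·t^3 + 2·t^2 - 4·t + 5. Tenemos la posición x(t) = 2·t^3 + 2·t^2 - 4·t + 5. Sustituyendo t = 2: x(2) = 21.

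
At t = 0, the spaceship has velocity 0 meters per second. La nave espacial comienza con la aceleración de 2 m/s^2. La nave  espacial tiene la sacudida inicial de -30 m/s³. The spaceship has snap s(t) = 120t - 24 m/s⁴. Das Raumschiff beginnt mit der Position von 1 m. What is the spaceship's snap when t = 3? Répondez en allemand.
Mit s(t) = 120·t - 24 und Einsetzen von t = 3, finden wir s = 336.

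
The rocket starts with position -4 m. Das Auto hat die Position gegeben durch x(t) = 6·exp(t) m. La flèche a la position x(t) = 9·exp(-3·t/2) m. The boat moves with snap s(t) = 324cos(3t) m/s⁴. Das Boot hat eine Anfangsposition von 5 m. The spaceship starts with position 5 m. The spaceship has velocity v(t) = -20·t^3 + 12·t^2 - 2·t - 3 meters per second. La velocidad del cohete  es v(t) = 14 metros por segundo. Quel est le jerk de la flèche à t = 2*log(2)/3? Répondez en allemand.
Wir müssen unsere Gleichung für die Position x(t) = 9·exp(-3·t/2) 3-mal ableiten. Mit d/dt von x(t) finden wir v(t) = -27·exp(-3·t/2)/2. Die Ableitung von der Geschwindigkeit ergibt die Beschleunigung: a(t) = 81·exp(-3·t/2)/4. Die Ableitung von der Beschleunigung ergibt den Ruck: j(t) = -243·exp(-3·t/2)/8. Wir haben den Ruck j(t) = -243·exp(-3·t/2)/8. Durch Einsetzen von t = 2*log(2)/3: j(2*log(2)/3) = -243/16.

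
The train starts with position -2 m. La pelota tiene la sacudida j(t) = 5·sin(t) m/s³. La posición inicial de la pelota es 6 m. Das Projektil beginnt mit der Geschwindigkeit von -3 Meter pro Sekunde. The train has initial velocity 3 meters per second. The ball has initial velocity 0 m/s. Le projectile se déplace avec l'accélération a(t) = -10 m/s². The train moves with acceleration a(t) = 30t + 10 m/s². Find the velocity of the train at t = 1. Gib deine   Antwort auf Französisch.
Nous devons intégrer notre équation de l'accélération a(t) = 30·t + 10 1 fois. En prenant ∫a(t)dt et en appliquant v(0) = 3, nous trouvons v(t) = 15·t^2 + 10·t + 3. En utilisant v(t) = 15·t^2 + 10·t + 3 et en substituant t = 1, nous trouvons v = 28.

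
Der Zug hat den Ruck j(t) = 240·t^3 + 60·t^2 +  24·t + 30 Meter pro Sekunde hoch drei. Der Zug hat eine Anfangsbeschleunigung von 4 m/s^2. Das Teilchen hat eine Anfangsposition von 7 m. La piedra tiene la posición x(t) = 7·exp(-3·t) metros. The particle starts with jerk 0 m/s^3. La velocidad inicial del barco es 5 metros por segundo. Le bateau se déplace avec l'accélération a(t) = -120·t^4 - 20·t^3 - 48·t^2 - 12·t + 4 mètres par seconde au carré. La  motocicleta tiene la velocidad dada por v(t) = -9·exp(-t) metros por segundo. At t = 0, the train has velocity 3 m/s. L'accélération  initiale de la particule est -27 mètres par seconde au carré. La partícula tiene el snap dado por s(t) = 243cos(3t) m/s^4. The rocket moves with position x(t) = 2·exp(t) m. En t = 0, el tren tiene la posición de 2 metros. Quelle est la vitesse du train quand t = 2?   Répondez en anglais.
We need to integrate our jerk equation j(t) = 240·t^3 + 60·t^2 + 24·t + 30 2 times. Taking ∫j(t)dt and applying a(0) = 4, we find a(t) = 60·t^4 + 20·t^3 + 12·t^2 + 30·t + 4. Integrating acceleration and using the initial condition v(0) = 3, we get v(t) = 12·t^5 + 5·t^4 + 4·t^3 + 15·t^2 + 4·t + 3. We have velocity v(t) = 12·t^5 + 5·t^4 + 4·t^3 + 15·t^2 + 4·t + 3. Substituting t = 2: v(2) = 567.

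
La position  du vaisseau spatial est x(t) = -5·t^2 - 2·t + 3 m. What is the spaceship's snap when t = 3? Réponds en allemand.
Um dies zu lösen, müssen wir 4 Ableitungen unserer Gleichung für die Position x(t) = -5·t^2 - 2·t + 3 nehmen. Mit d/dt von x(t) finden wir v(t) = -10·t - 2. Durch Ableiten von der Geschwindigkeit erhalten wir die Beschleunigung: a(t) = -10. Mit d/dt von a(t) finden wir j(t) = 0. Durch Ableiten von dem Ruck erhalten wir den Snap: s(t) = 0. Aus der Gleichung für den Snap s(t) = 0, setzen wir t = 3 ein und erhalten s = 0.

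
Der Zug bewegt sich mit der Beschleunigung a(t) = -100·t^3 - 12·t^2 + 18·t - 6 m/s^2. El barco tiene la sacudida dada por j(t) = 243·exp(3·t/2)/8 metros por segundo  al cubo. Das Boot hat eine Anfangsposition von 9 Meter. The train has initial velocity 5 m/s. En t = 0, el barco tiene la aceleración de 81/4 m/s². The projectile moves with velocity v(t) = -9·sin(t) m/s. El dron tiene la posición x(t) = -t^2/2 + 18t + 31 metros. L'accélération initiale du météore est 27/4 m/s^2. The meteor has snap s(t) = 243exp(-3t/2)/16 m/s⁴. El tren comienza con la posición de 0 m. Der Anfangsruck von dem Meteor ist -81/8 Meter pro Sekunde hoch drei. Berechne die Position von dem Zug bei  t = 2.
Wir müssen das Integral unserer Gleichung für die Beschleunigung a(t) = -100·t^3 - 12·t^2 + 18·t - 6 2-mal finden. Durch Integration von der Beschleunigung und Verwendung der Anfangsbedingung v(0) = 5, erhalten wir v(t) = -25·t^4 - 4·t^3 + 9·t^2 - 6·t + 5. Mit ∫v(t)dt und Anwendung von x(0) = 0, finden wir x(t) = -5·t^5 - t^4 + 3·t^3 - 3·t^2 + 5·t. Mit x(t) = -5·t^5 - t^4 + 3·t^3 - 3·t^2 + 5·t und Einsetzen von t = 2, finden wir x = -154.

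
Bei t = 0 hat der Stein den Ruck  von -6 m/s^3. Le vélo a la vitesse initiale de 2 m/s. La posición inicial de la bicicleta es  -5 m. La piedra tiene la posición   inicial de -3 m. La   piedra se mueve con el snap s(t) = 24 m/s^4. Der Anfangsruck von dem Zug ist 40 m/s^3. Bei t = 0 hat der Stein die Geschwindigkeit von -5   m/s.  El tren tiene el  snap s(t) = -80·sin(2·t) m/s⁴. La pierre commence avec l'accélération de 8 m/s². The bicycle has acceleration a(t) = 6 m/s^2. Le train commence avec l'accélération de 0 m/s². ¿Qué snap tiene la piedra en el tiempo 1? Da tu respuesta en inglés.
We have snap s(t) = 24. Substituting t = 1: s(1) = 24.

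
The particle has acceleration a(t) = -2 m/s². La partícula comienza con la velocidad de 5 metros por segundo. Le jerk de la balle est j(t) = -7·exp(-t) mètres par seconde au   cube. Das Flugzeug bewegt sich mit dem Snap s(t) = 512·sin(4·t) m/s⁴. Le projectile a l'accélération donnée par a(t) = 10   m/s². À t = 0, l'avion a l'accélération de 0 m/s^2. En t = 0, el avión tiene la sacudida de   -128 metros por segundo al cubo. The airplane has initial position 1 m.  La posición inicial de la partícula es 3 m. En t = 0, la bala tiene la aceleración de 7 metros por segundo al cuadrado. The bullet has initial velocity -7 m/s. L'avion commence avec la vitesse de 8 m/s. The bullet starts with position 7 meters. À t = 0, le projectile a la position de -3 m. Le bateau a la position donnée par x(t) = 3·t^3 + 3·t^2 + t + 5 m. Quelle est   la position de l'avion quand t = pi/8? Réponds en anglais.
Starting from snap s(t) = 512·sin(4·t), we take 4 integrals. The antiderivative of snap is jerk. Using j(0) = -128, we get j(t) = -128·cos(4·t). Taking ∫j(t)dt and applying a(0) = 0, we find a(t) = -32·sin(4·t). Taking ∫a(t)dt and applying v(0) = 8, we find v(t) = 8·cos(4·t). Finding the integral of v(t) and using x(0) = 1: x(t) = 2·sin(4·t) + 1. Using x(t) = 2·sin(4·t) + 1 and substituting t = pi/8, we find x = 3.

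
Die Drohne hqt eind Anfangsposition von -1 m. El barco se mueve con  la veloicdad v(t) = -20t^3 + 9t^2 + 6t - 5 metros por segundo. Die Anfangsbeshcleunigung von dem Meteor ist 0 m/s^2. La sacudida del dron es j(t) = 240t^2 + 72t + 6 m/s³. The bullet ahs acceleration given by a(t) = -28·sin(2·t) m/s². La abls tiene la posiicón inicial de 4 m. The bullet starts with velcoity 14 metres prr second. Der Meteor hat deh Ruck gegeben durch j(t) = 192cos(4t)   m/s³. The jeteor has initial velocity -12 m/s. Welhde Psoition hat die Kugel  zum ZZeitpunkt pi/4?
Wir müssen unsere Gleichung für die Beschleunigung a(t) = -28·sin(2·t) 2-mal integrieren. Das Integral von der Beschleunigung, mit v(0) = 14, ergibt die Geschwindigkeit: v(t) = 14·cos(2·t). Die Stammfunktion von der Geschwindigkeit ist die Position. Mit x(0) = 4 erhalten wir x(t) = 7·sin(2·t) + 4. Wir haben die Position x(t) = 7·sin(2·t) + 4. Durch Einsetzen von t = pi/4: x(pi/4) = 11.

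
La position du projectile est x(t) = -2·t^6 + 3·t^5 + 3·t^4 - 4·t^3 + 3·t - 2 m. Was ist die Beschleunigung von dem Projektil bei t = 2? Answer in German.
Wir müssen unsere Gleichung für die Position x(t) = -2·t^6 + 3·t^5 + 3·t^4 - 4·t^3 + 3·t - 2 2-mal ableiten. Die Ableitung von der Position ergibt die Geschwindigkeit: v(t) = -12·t^5 + 15·t^4 + 12·t^3 - 12·t^2 + 3. Durch Ableiten von der Geschwindigkeit erhalten wir die Beschleunigung: a(t) = -60·t^4 + 60·t^3 + 36·t^2 - 24·t. Wir haben die Beschleunigung a(t) = -60·t^4 + 60·t^3 + 36·t^2 - 24·t. Durch Einsetzen von t = 2: a(2) = -384.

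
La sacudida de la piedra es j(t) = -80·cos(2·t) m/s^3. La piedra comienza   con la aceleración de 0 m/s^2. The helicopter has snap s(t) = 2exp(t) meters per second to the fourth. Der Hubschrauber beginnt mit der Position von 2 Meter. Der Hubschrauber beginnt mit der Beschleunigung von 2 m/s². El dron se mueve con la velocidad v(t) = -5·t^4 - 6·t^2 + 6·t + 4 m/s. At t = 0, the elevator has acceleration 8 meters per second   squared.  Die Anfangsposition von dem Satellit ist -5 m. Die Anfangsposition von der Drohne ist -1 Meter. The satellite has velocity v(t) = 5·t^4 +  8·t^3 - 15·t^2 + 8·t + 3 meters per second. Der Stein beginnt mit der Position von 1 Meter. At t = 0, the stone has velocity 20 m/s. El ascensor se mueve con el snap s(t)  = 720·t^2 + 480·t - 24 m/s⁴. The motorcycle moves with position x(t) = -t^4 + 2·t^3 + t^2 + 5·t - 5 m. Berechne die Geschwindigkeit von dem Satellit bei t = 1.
Aus der Gleichung für die Geschwindigkeit v(t) = 5·t^4 + 8·t^3 - 15·t^2 + 8·t + 3, setzen wir t = 1 ein und erhalten v = 9.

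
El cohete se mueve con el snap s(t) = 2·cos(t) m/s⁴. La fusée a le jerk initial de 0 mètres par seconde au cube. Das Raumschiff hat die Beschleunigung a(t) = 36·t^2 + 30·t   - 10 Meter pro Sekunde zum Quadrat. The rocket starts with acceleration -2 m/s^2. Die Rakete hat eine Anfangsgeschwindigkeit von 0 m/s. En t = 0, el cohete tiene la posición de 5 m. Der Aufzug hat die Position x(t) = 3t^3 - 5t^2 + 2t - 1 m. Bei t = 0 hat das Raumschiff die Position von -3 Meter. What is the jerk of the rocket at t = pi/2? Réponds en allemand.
Um dies zu lösen, müssen wir 1 Stammfunktion unserer Gleichung für den Snap s(t) = 2·cos(t) finden. Durch Integration von dem Snap und Verwendung der Anfangsbedingung j(0) = 0, erhalten wir j(t) = 2·sin(t). Mit j(t) = 2·sin(t) und Einsetzen von t = pi/2, finden wir j = 2.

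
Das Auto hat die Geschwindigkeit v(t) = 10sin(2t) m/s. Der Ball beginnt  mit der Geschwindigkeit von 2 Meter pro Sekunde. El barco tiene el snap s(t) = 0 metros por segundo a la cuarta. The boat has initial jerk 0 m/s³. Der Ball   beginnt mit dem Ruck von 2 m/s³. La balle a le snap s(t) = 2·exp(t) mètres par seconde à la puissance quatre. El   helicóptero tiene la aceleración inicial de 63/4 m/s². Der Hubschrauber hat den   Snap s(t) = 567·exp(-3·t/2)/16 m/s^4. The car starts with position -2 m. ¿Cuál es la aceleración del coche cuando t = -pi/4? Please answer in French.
Pour résoudre ceci, nous devons prendre 1 dérivée de notre équation de la vitesse v(t) = 10·sin(2·t). La dérivée de la vitesse donne l'accélération: a(t) = 20·cos(2·t). En utilisant a(t) = 20·cos(2·t) et en substituant t = -pi/4, nous trouvons a = 0.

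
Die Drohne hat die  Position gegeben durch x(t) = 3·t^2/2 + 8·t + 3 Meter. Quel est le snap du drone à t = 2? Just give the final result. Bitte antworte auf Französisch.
Le snap à t = 2 est s = 0.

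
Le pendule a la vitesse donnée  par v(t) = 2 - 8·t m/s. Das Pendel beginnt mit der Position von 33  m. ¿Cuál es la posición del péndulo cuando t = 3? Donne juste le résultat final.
En t = 3, x = 3.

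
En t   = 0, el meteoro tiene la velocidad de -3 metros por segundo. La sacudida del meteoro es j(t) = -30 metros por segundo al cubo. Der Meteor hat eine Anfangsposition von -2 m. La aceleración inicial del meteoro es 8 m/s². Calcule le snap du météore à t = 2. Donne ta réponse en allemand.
Wir müssen unsere Gleichung für den Ruck j(t) = -30 1-mal ableiten. Die Ableitung von dem Ruck ergibt den Snap: s(t) = 0. Wir haben den Snap s(t) = 0. Durch Einsetzen von t = 2: s(2) = 0.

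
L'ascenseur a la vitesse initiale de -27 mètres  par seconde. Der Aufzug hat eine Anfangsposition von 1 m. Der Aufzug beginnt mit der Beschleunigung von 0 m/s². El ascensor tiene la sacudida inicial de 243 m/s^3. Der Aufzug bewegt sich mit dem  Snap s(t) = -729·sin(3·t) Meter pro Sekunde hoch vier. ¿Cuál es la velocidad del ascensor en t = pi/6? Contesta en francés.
Nous devons trouver la primitive de notre équation du snap s(t) = -729·sin(3·t) 3 fois. L'intégrale du snap est le jerk. En utilisant j(0) = 243, nous obtenons j(t) = 243·cos(3·t). En intégrant le jerk et en utilisant la condition initiale a(0) = 0, nous obtenons a(t) = 81·sin(3·t). L'intégrale de l'accélération est la vitesse. En utilisant v(0) = -27, nous obtenons v(t) = -27·cos(3·t). De l'équation de la vitesse v(t) = -27·cos(3·t), nous substituons t = pi/6 pour obtenir v = 0.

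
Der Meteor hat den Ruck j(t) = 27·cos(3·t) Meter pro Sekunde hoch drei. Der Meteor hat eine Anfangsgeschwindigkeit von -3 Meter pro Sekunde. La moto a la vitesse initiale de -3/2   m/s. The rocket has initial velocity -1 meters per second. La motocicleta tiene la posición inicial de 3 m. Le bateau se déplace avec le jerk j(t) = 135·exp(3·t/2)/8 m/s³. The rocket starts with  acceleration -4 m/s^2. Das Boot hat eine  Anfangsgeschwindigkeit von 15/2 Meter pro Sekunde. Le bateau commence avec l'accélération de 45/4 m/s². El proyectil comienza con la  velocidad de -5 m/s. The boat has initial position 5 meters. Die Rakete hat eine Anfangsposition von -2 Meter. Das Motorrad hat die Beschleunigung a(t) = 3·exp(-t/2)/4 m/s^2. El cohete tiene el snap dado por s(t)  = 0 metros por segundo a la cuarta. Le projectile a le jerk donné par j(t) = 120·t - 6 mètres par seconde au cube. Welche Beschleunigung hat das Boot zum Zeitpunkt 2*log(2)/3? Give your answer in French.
En partant du jerk j(t) = 135·exp(3·t/2)/8, nous prenons 1 primitive. L'intégrale du jerk, avec a(0) = 45/4, donne l'accélération: a(t) = 45·exp(3·t/2)/4. De l'équation de l'accélération a(t) = 45·exp(3·t/2)/4, nous substituons t = 2*log(2)/3 pour obtenir a = 45/2.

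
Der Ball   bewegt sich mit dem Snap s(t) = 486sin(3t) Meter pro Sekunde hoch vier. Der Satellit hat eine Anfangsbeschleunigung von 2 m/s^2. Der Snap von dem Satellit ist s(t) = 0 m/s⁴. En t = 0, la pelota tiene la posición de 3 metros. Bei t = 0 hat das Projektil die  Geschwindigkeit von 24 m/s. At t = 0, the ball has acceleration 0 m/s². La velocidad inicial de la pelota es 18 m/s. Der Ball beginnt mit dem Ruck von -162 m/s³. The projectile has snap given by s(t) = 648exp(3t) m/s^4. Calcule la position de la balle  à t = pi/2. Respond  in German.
Ausgehend von dem Snap s(t) = 486·sin(3·t), nehmen wir 4 Integrale. Das Integral von dem Snap ist der Ruck. Mit j(0) = -162 erhalten wir j(t) = -162·cos(3·t). Das Integral von dem Ruck, mit a(0) = 0, ergibt die Beschleunigung: a(t) = -54·sin(3·t). Das Integral von der Beschleunigung ist die Geschwindigkeit. Mit v(0) = 18 erhalten wir v(t) = 18·cos(3·t). Die Stammfunktion von der Geschwindigkeit, mit x(0) = 3, ergibt die Position: x(t) = 6·sin(3·t) + 3. Wir haben die Position x(t) = 6·sin(3·t) + 3. Durch Einsetzen von t = pi/2: x(pi/2) = -3.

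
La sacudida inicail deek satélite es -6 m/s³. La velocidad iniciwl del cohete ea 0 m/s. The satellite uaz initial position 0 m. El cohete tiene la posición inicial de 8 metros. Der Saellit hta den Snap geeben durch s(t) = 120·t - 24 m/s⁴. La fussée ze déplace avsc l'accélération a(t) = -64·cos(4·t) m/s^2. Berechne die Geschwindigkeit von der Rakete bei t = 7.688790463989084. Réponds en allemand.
Um dies zu lösen, müssen wir 1 Integral unserer Gleichung für die Beschleunigung a(t) = -64·cos(4·t) finden. Durch Integration von der Beschleunigung und Verwendung der Anfangsbedingung v(0) = 0, erhalten wir v(t) = -16·sin(4·t). Mit v(t) = -16·sin(4·t) und Einsetzen von t = 7.688790463989084, finden wir v = 9.81953222195915.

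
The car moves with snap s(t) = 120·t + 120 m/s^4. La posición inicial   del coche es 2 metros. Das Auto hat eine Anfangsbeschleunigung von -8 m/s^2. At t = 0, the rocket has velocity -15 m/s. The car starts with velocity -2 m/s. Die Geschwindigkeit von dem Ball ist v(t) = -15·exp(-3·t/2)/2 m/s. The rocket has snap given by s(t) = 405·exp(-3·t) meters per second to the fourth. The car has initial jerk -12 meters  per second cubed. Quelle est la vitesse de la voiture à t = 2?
Nous devons trouver l'intégrale de notre équation du snap s(t) = 120·t + 120 3 fois. La primitive du snap, avec j(0) = -12, donne le jerk: j(t) = 60·t^2 + 120·t - 12. L'intégrale du jerk, avec a(0) = -8, donne l'accélération: a(t) = 20·t^3 + 60·t^2 - 12·t - 8. En prenant ∫a(t)dt et en appliquant v(0) = -2, nous trouvons v(t) = 5·t^4 + 20·t^3 - 6·t^2 - 8·t - 2. De l'équation de la vitesse v(t) = 5·t^4 + 20·t^3 - 6·t^2 - 8·t - 2, nous substituons t = 2 pour obtenir v = 198.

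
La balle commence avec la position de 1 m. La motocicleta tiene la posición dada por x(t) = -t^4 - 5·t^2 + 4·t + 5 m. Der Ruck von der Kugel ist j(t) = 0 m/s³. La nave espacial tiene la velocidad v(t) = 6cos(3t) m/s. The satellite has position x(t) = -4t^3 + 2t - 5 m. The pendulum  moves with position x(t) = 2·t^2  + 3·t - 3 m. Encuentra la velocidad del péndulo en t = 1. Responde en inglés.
To solve this, we need to take 1 derivative of our position equation x(t) = 2·t^2 + 3·t - 3. Differentiating position, we get velocity: v(t) = 4·t + 3. From the given velocity equation v(t) = 4·t + 3, we substitute t = 1 to get v = 7.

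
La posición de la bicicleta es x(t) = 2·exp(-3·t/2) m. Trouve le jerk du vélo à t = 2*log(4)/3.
Pour résoudre ceci, nous devons prendre 3 dérivées de notre équation de la position x(t) = 2·exp(-3·t/2). En prenant d/dt de x(t), nous trouvons v(t) = -3·exp(-3·t/2). En prenant d/dt de v(t), nous trouvons a(t) = 9·exp(-3·t/2)/2. En prenant d/dt de a(t), nous trouvons j(t) = -27·exp(-3·t/2)/4. De l'équation du jerk j(t) = -27·exp(-3·t/2)/4, nous substituons t = 2*log(4)/3 pour obtenir j = -27/16.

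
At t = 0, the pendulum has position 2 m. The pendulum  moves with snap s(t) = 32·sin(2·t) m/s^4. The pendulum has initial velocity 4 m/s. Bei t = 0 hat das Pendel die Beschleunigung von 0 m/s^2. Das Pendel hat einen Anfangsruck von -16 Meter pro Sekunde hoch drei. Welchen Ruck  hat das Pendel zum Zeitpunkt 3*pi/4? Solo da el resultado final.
j(3*pi/4) = 0.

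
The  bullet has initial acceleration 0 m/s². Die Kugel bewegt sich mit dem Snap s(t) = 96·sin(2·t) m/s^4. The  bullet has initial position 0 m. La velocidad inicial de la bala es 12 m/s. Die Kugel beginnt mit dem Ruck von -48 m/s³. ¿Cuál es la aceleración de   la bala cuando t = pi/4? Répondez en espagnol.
Necesitamos integrar nuestra ecuación del snap s(t) = 96·sin(2·t) 2 veces. La integral del snap es la sacudida. Usando j(0) = -48, obtenemos j(t) = -48·cos(2·t). Tomando ∫j(t)dt y aplicando a(0) = 0, encontramos a(t) = -24·sin(2·t). De la ecuación de la aceleración a(t) = -24·sin(2·t), sustituimos t = pi/4 para obtener a = -24.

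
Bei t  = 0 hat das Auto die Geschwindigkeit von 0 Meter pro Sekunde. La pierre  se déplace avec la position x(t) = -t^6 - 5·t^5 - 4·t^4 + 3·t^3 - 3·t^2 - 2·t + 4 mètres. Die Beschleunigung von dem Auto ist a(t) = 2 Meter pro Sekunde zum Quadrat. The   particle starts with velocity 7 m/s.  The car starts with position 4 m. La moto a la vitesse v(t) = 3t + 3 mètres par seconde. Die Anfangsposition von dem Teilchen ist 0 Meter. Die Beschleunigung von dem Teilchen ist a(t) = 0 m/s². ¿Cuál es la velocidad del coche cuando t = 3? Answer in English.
Starting from acceleration a(t) = 2, we take 1 integral. Taking ∫a(t)dt and applying v(0) = 0, we find v(t) = 2·t. Using v(t) = 2·t and substituting t = 3, we find v = 6.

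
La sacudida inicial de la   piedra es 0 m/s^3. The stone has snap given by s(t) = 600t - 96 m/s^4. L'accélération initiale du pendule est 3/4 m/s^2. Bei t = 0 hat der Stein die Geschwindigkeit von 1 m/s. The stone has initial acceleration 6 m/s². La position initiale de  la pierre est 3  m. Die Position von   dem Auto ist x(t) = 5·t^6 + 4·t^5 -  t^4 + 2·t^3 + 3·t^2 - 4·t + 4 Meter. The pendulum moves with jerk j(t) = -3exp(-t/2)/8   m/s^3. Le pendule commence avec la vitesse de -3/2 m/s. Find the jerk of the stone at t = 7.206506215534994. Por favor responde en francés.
Pour résoudre ceci, nous devons prendre 1 primitive de notre équation du snap s(t) = 600·t - 96. En prenant ∫s(t)dt et en appliquant j(0) = 0, nous trouvons j(t) = 12·t·(25·t - 8). En utilisant j(t) = 12·t·(25·t - 8) et en substituant t = 7.206506215534994, nous trouvons j = 14888.2949536720.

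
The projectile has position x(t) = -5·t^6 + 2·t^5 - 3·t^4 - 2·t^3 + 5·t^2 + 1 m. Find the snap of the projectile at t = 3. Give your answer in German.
Wir müssen unsere Gleichung für die Position x(t) = -5·t^6 + 2·t^5 - 3·t^4 - 2·t^3 + 5·t^2 + 1 4-mal ableiten. Durch Ableiten von der Position erhalten wir die Geschwindigkeit: v(t) = -30·t^5 + 10·t^4 - 12·t^3 - 6·t^2 + 10·t. Durch Ableiten von der Geschwindigkeit erhalten wir die Beschleunigung: a(t) = -150·t^4 + 40·t^3 - 36·t^2 - 12·t + 10. Mit d/dt von a(t) finden wir j(t) = -600·t^3 + 120·t^2 - 72·t - 12. Durch Ableiten von dem Ruck erhalten wir den Snap: s(t) = -1800·t^2 + 240·t - 72. Mit s(t) = -1800·t^2 + 240·t - 72 und Einsetzen von t = 3, finden wir s = -15552.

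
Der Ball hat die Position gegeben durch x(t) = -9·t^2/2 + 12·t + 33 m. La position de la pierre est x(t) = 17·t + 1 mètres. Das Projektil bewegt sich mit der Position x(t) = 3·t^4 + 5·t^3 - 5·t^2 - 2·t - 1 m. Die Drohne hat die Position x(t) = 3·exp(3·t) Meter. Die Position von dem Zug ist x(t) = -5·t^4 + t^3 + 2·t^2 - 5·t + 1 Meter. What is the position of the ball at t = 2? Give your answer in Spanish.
Tenemos la posición x(t) = -9·t^2/2 + 12·t + 33. Sustituyendo t = 2: x(2) = 39.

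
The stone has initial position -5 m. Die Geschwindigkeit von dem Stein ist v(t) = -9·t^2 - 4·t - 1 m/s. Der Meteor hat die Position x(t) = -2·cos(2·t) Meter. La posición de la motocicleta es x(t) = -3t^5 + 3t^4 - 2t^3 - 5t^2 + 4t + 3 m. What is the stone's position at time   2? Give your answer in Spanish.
Partiendo de la velocidad v(t) = -9·t^2 - 4·t - 1, tomamos 1 integral. La integral de la velocidad, con x(0) = -5, da la posición: x(t) = -3·t^3 - 2·t^2 - t - 5. Tenemos la posición x(t) = -3·t^3 - 2·t^2 - t - 5. Sustituyendo t = 2: x(2) = -39.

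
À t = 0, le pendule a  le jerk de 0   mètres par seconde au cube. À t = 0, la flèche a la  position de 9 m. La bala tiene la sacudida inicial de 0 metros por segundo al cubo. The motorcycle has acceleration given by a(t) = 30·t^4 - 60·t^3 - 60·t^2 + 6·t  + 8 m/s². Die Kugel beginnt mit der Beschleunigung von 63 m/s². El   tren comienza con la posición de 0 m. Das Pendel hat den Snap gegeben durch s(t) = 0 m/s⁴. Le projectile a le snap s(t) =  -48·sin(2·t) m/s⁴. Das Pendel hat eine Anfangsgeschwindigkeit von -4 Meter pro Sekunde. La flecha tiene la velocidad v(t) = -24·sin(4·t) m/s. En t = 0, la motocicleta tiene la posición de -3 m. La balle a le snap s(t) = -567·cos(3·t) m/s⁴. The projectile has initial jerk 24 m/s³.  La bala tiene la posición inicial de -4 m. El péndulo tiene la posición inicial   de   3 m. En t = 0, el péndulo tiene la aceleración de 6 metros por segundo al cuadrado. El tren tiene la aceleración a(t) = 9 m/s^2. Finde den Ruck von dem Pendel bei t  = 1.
Wir müssen die Stammfunktion unserer Gleichung für den Snap s(t) = 0 1-mal finden. Mit ∫s(t)dt und Anwendung von j(0) = 0, finden wir j(t) = 0. Mit j(t) = 0 und Einsetzen von t = 1, finden wir j = 0.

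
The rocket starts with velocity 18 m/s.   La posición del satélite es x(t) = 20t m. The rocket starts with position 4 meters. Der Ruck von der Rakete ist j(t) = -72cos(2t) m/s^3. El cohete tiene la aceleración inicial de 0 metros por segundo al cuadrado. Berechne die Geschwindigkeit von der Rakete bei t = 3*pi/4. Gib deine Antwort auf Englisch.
To solve this, we need to take 2 integrals of our jerk equation j(t) = -72·cos(2·t). Finding the integral of j(t) and using a(0) = 0: a(t) = -36·sin(2·t). The integral of acceleration, with v(0) = 18, gives velocity: v(t) = 18·cos(2·t). We have velocity v(t) = 18·cos(2·t). Substituting t = 3*pi/4: v(3*pi/4) = 0.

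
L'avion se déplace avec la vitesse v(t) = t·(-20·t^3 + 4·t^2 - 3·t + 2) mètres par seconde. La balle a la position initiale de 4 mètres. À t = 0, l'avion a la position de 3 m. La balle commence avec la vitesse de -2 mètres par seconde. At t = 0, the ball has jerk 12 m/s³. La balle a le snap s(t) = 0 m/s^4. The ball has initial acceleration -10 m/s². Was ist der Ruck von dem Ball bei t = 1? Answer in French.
En partant du snap s(t) = 0, nous prenons 1 intégrale. En prenant ∫s(t)dt et en appliquant j(0) = 12, nous trouvons j(t) = 12. Nous avons le jerk j(t) = 12. En substituant t = 1: j(1) = 12.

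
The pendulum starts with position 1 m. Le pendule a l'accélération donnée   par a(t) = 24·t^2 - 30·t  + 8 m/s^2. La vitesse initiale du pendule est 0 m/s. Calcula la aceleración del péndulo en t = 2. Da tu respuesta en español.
Usando a(t) = 24·t^2 - 30·t + 8 y sustituyendo t = 2, encontramos a = 44.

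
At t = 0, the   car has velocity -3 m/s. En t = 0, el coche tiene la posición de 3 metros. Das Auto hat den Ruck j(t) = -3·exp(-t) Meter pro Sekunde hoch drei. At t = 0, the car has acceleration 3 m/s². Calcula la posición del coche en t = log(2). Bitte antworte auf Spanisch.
Debemos encontrar la antiderivada de nuestra ecuación de la sacudida j(t) = -3·exp(-t) 3 veces. Integrando la sacudida y usando la condición inicial a(0) = 3, obtenemos a(t) = 3·exp(-t). Tomando ∫a(t)dt y aplicando v(0) = -3, encontramos v(t) = -3·exp(-t). Tomando ∫v(t)dt y aplicando x(0) = 3, encontramos x(t) = 3·exp(-t). Usando x(t) = 3·exp(-t) y sustituyendo t = log(2), encontramos x = 3/2.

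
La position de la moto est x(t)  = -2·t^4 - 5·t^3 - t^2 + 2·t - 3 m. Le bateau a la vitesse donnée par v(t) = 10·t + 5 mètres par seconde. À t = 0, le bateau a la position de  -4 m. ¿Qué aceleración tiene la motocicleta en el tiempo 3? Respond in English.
We must differentiate our position equation x(t) = -2·t^4 - 5·t^3 - t^2 + 2·t - 3 2 times. Taking d/dt of x(t), we find v(t) = -8·t^3 - 15·t^2 - 2·t + 2. The derivative of velocity gives acceleration: a(t) = -24·t^2 - 30·t - 2. Using a(t) = -24·t^2 - 30·t - 2 and substituting t = 3, we find a = -308.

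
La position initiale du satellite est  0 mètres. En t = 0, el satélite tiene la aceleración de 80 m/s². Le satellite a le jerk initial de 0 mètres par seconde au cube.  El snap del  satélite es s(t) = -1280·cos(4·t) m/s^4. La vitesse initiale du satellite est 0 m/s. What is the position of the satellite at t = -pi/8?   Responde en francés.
Nous devons trouver la primitive de notre équation du snap s(t) = -1280·cos(4·t) 4 fois. La primitive du snap, avec j(0) = 0, donne le jerk: j(t) = -320·sin(4·t). En prenant ∫j(t)dt et en appliquant a(0) = 80, nous trouvons a(t) = 80·cos(4·t). En prenant ∫a(t)dt et en appliquant v(0) = 0, nous trouvons v(t) = 20·sin(4·t). En intégrant la vitesse et en utilisant la condition initiale x(0) = 0, nous obtenons x(t) = 5 - 5·cos(4·t). En utilisant x(t) = 5 - 5·cos(4·t) et en substituant t = -pi/8, nous trouvons x = 5.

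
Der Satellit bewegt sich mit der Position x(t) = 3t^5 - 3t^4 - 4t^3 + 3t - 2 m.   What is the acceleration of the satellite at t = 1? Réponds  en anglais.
Starting from position x(t) = 3·t^5 - 3·t^4 - 4·t^3 + 3·t - 2, we take 2 derivatives. The derivative of position gives velocity: v(t) = 15·t^4 - 12·t^3 - 12·t^2 + 3. Differentiating velocity, we get acceleration: a(t) = 60·t^3 - 36·t^2 - 24·t. From the given acceleration equation a(t) = 60·t^3 - 36·t^2 - 24·t, we substitute t = 1 to get a = 0.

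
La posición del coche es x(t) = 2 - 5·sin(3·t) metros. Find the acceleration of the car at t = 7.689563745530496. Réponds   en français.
Nous devons dériver notre équation de la position x(t) = 2 - 5·sin(3·t) 2 fois. La dérivée de la position donne la vitesse: v(t) = -15·cos(3·t). La dérivée de la vitesse donne l'accélération: a(t) = 45·sin(3·t). De l'équation de l'accélération a(t) = 45·sin(3·t), nous substituons t = 7.689563745530496 pour obtenir a = -39.6358619329051.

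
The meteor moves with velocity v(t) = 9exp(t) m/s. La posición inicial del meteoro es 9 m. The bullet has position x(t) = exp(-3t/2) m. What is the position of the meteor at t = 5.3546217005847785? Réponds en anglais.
To solve this, we need to take 1 antiderivative of our velocity equation v(t) = 9·exp(t). Integrating velocity and using the initial condition x(0) = 9, we get x(t) = 9·exp(t). From the given position equation x(t) = 9·exp(t), we substitute t = 5.3546217005847785 to get x = 1904.25527224353.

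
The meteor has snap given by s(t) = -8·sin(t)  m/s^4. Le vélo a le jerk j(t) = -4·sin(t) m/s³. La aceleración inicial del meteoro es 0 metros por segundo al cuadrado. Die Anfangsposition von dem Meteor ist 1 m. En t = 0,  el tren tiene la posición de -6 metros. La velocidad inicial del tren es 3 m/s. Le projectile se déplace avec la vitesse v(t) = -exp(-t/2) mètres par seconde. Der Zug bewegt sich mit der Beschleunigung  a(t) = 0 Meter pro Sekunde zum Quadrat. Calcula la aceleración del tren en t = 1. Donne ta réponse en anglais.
We have acceleration a(t) = 0. Substituting t = 1: a(1) = 0.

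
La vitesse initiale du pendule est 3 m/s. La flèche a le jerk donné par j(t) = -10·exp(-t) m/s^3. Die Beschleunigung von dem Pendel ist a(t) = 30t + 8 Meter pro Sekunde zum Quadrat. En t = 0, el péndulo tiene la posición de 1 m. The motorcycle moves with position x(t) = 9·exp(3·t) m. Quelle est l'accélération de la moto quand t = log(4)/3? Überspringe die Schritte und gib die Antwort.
À t = log(4)/3, a = 324.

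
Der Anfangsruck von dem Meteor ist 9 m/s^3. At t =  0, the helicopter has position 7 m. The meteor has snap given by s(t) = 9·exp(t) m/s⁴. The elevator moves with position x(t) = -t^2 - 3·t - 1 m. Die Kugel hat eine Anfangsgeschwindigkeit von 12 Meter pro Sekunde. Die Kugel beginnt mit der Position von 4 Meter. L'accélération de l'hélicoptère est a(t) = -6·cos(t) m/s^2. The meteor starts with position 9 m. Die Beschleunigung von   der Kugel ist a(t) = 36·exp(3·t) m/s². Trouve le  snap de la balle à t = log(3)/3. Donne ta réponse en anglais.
We must differentiate our acceleration equation a(t) = 36·exp(3·t) 2 times. Differentiating acceleration, we get jerk: j(t) = 108·exp(3·t). The derivative of jerk gives snap: s(t) = 324·exp(3·t). From the given snap equation s(t) = 324·exp(3·t), we substitute t = log(3)/3 to get s = 972.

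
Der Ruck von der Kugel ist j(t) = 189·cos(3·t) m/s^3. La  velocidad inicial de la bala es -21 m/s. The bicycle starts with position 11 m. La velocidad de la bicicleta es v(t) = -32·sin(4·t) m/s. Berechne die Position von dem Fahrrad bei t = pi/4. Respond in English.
We must find the antiderivative of our velocity equation v(t) = -32·sin(4·t) 1 time. Finding the integral of v(t) and using x(0) = 11: x(t) = 8·cos(4·t) + 3. Using x(t) = 8·cos(4·t) + 3 and substituting t = pi/4, we find x = -5.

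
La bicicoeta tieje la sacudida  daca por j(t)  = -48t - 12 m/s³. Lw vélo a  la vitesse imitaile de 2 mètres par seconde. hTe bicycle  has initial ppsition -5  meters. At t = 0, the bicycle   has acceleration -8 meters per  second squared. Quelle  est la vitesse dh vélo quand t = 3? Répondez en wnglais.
Starting from jerk j(t) = -48·t - 12, we take 2 antiderivatives. Finding the integral of j(t) and using a(0) = -8: a(t) = -24·t^2 - 12·t - 8. The integral of acceleration, with v(0) = 2, gives velocity: v(t) = -8·t^3 - 6·t^2 - 8·t + 2. Using v(t) = -8·t^3 - 6·t^2 - 8·t + 2 and substituting t = 3, we find v = -292.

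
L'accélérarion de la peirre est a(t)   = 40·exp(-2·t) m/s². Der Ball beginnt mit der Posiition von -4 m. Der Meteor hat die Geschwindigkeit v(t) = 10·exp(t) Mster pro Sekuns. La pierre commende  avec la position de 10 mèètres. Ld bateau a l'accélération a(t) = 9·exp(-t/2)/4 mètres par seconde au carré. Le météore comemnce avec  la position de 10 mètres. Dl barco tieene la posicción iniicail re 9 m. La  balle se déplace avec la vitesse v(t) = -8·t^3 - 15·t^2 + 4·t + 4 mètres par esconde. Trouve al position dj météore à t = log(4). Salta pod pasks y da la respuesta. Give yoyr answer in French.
La position à t = log(4) est x = 40.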